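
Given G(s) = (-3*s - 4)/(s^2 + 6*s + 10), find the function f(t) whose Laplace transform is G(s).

f(t) = 5*exp(-3*t)*sin(t) - 3*exp(-3*t)*cos(t)

Complete the square in the denominator: s^2 + 6*s + 10 = (s + 3)^2 + 1^2.
Split the numerator to match: -3*s - 4 = -3·(s + 3) + 5·1.
Invert each term: -3·(s + 3)/((s + 3)^2 + 1) ↔ -3e^(-3t)cos(t); 5·1/((s + 3)^2 + 1) ↔ 5e^(-3t)sin(t).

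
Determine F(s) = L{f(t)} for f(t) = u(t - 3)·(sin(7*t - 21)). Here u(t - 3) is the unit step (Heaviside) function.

F(s) = 7*exp(-3*s)/(s^2 + 49)

By the second shifting theorem, L{u(t - c)·g(t - c)} = e^(-cs)·G(s) with c = 3 and G(s) = L{g(t)}.
L{sin(7t)} = 7/(s^2 + 49).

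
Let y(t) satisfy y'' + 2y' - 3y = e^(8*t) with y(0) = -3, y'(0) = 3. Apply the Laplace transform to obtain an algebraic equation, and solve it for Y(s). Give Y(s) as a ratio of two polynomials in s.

Y(s) = (-3*s^2 + 21*s + 25)/(s^3 - 6*s^2 - 19*s + 24)

Transform both sides with L{·}.
With L{y''} = s^2 Y - s·y(0) - y'(0) and L{y'} = sY - y(0), with y(0) = -3, y'(0) = 3: the LHS transforms to (s^2 + 2*s - 3)Y - (-3*s - 3).
The right side is L{e^(8*t)} = 1/(s - 8).
So (s^2 + 2*s - 3)Y = 1/(s - 8) + (-3*s - 3).
Isolate Y and clear denominators.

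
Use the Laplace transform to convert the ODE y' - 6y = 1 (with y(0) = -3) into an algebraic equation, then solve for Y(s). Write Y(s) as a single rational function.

Y(s) = (-3*s + 1)/(s^2 - 6*s)

Transform both sides with L{·}.
With L{y'} = sY - y(0) = sY - (-3): the LHS transforms to (s - 6)Y - (-3).
The right side is L{1} = 1/s.
So (s - 6)Y = 1/s + (-3).
Isolate Y and clear denominators.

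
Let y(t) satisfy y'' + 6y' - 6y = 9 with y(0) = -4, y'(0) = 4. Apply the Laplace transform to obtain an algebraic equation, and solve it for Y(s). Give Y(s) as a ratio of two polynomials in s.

Y(s) = (-4*s^2 - 20*s + 9)/(s^3 + 6*s^2 - 6*s)

Take the Laplace transform of both sides.
Using L{y''} = s^2 Y - s·y(0) - y'(0) and L{y'} = sY - y(0), with y(0) = -4, y'(0) = 4, the left side becomes (s^2 + 6*s - 6)Y - (-4*s - 20).
The right side is L{9} = 9/s.
So (s^2 + 6*s - 6)Y = 9/s + (-4*s - 20).
Divide through and combine into a single rational function.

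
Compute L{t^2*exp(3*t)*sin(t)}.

L{sin(t)} = 1/(s^2 + 1).
Multiplying by e^(3t) shifts s → s - 3, so L{exp(3*t)*sin(t)} = 1/((s - 3)^2 + 1).
Then apply L{t^2·g(t)} = (-1)^2 d^2/ds^2[H(s)] with H(s) = 1/((s - 3)^2 + 1):
differentiating 2 times and applying the sign gives 2*(3*s^2 - 18*s + 26)/(s^2 - 6*s + 10)^3.

2*(3*s^2 - 18*s + 26)/(s^2 - 6*s + 10)^3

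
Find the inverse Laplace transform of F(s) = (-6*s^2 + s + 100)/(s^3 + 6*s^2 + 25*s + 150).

5*sin(5*t) - 4*cos(5*t) - 2*exp(-6*t)

Factor the denominator: s^3 + 6*s^2 + 25*s + 150 = (s + 6)*(s^2 + 25).
Partial fraction decomposition gives [-2/(s + 6)] + [-4*s/(s^2 + 25)] + [25/(s^2 + 25)].
Invert each term: -2/(s + 6) ↔ -2e^(-6t); -4·s/(s^2 + 25) ↔ -4cos(5t); 5·5/(s^2 + 25) ↔ 5sin(5t).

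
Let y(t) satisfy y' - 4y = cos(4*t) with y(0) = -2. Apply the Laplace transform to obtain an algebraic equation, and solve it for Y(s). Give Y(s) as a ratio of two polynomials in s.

Y(s) = (-2*s^2 + s - 32)/(s^3 - 4*s^2 + 16*s - 64)

Take the Laplace transform of both sides.
Using L{y'} = sY - y(0) = sY - (-2), the left side becomes (s - 4)Y - (-2).
The right side is L{cos(4*t)} = s/(s^2 + 16).
So (s - 4)Y = s/(s^2 + 16) + (-2).
Isolate Y and clear denominators.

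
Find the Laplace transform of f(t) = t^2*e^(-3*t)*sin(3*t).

18*(s^2 + 6*s + 6)/(s^2 + 6*s + 18)^3

L{sin(3t)} = 3/(s^2 + 9).
Multiplying by e^(-3t) shifts s → s + 3, so L{e^(-3*t)*sin(3*t)} = 3/((s + 3)^2 + 9).
Then apply L{t^2·g(t)} = (-1)^2 d^2/ds^2[G(s)] with G(s) = 3/((s + 3)^2 + 9):
differentiating 2 times and applying the sign gives 18*(s^2 + 6*s + 6)/(s^2 + 6*s + 18)^3.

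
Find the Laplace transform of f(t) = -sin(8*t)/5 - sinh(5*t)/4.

-8/(5*(s^2 + 64)) - 5/(4*(s^2 - 25))

Apply the Laplace transform termwise.
(-1/5)·[L{sin(8t)} = 8/(s^2 + 64)]; (-1/4)·[L{sinh(5t)} = 5/(s^2 - 25)].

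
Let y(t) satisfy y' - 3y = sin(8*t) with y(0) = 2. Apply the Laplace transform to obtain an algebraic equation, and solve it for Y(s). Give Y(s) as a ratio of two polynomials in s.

Y(s) = (2*s^2 + 136)/(s^3 - 3*s^2 + 64*s - 192)

Apply the Laplace transform to the equation.
Using L{y'} = sY - y(0) = sY - 2, the left side becomes (s - 3)Y - (2).
The right side is L{sin(8*t)} = 8/(s^2 + 64).
So (s - 3)Y = 8/(s^2 + 64) + (2).
Divide through and combine into a single rational function.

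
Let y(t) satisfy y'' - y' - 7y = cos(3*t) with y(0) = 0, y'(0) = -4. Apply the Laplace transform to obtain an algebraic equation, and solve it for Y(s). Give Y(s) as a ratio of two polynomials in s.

Y(s) = (-4*s^2 + s - 36)/(s^4 - s^3 + 2*s^2 - 9*s - 63)

Take the Laplace transform of both sides.
Using L{y''} = s^2 Y - s·y(0) - y'(0) and L{y'} = sY - y(0), with y(0) = 0, y'(0) = -4, the left side becomes (s^2 - s - 7)Y - (-4).
The right side is L{cos(3*t)} = s/(s^2 + 9).
So (s^2 - s - 7)Y = s/(s^2 + 9) + (-4).
Divide through and combine into a single rational function.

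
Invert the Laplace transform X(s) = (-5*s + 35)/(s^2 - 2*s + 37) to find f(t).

f(t) = 5*exp(t)*sin(6*t) - 5*exp(t)*cos(6*t)

Complete the square in the denominator: s^2 - 2*s + 37 = (s - 1)^2 + 6^2.
Split the numerator to match: -5*s + 35 = -5·(s - 1) + 5·6.
Invert each term: -5·(s - 1)/((s - 1)^2 + 36) ↔ -5e^(t)cos(6t); 5·6/((s - 1)^2 + 36) ↔ 5e^(t)sin(6t).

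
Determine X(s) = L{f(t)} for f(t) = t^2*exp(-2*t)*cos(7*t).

L{cos(7t)} = s/(s^2 + 49).
Multiplying by e^(-2t) shifts s → s + 2, so L{exp(-2*t)*cos(7*t)} = (s + 2)/((s + 2)^2 + 49).
Then apply L{t^2·g(t)} = (-1)^2 d^2/ds^2[G(s)] with G(s) = (s + 2)/((s + 2)^2 + 49):
differentiating 2 times and applying the sign gives 2*(s + 2)*(s^2 + 4*s - 143)/(s^2 + 4*s + 53)^3.

X(s) = 2*(s + 2)*(s^2 + 4*s - 143)/(s^2 + 4*s + 53)^3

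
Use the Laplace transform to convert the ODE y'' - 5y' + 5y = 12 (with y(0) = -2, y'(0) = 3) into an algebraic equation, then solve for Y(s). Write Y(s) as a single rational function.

Laplace-transform each side.
With L{y''} = s^2 Y - s·y(0) - y'(0) and L{y'} = sY - y(0), with y(0) = -2, y'(0) = 3: the LHS transforms to (s^2 - 5*s + 5)Y - (-2*s + 13).
The right side is L{12} = 12/s.
So (s^2 - 5*s + 5)Y = 12/s + (-2*s + 13).
Solve for Y(s) and write it as one ratio of polynomials.

Y(s) = (-2*s^2 + 13*s + 12)/(s^3 - 5*s^2 + 5*s)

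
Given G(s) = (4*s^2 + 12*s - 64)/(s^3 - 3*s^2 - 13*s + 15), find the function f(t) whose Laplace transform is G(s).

Factor the denominator: s^3 - 3*s^2 - 13*s + 15 = (s - 5)*(s - 1)*(s + 3).
Partial fraction decomposition gives [-2/(s + 3)] + [3/(s - 5)] + [3/(s - 1)].
Invert each term: -2/(s + 3) ↔ -2e^(-3t); 3/(s - 5) ↔ 3e^(5t); 3/(s - 1) ↔ 3e^(t).

f(t) = 3*exp(5*t) + 3*exp(t) - 2*exp(-3*t)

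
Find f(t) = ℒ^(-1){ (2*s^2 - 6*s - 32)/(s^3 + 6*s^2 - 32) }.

Factor the denominator: s^3 + 6*s^2 - 32 = (s - 2)*(s + 4)^2.
Partial fraction decomposition gives [3/(s + 4)] + [-4/(s + 4)^2] + [-1/(s - 2)].
Invert each term: 3/(s + 4) ↔ 3e^(-4t); -4/(s + 4)^2 ↔ -4t·e^(-4t); -1/(s - 2) ↔ -e^(2t).

f(t) = -4*t*exp(-4*t) - exp(2*t) + 3*exp(-4*t)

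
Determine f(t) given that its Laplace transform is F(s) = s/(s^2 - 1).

Since L{cosh(t)} = s/(s^2 - 1), the inverse is cosh(t).

f(t) = cosh(t)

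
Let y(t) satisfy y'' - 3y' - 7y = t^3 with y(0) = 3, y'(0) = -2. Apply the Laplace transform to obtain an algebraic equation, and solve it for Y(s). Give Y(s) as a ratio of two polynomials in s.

Transform both sides with L{·}.
With L{y''} = s^2 Y - s·y(0) - y'(0) and L{y'} = sY - y(0), with y(0) = 3, y'(0) = -2: the LHS transforms to (s^2 - 3*s - 7)Y - (3*s - 11).
The right side is L{t^3} = 6/s^4.
So (s^2 - 3*s - 7)Y = 6/s^4 + (3*s - 11).
Divide through and combine into a single rational function.

Y(s) = (3*s^5 - 11*s^4 + 6)/(s^6 - 3*s^5 - 7*s^4)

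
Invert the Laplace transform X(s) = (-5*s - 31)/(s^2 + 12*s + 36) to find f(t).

f(t) = -t*exp(-6*t) - 5*exp(-6*t)

Factor the denominator: s^2 + 12*s + 36 = (s + 6)^2.
Partial fraction decomposition gives [-5/(s + 6)] + [-1/(s + 6)^2].
Invert each term: -5/(s + 6) ↔ -5e^(-6t); -1/(s + 6)^2 ↔ -t·e^(-6t).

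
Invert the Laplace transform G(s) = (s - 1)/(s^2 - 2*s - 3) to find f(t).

Rewrite the denominator: s^2 - 2*s - 3 = (s - 1)^2 - 4.
The form in (s - 1) signals a first-shifting-theorem factor e^(t).
Since L{cosh(2t)} = s/(s^2 - 4), the inverse is e^(t)*cosh(2*t).

f(t) = exp(t)*cosh(2*t)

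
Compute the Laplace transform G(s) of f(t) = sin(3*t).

G(s) = 3/(s^2 + 9)

L{sin(3t)} = 3/(s^2 + 9).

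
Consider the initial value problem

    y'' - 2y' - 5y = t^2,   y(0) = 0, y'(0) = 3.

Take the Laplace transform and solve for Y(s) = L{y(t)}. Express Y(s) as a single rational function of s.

Laplace-transform each side.
The derivative rules (L{y''} = s^2 Y - s·y(0) - y'(0) and L{y'} = sY - y(0), with y(0) = 0, y'(0) = 3) turn the left side into (s^2 - 2*s - 5)Y - (3).
The right side is L{t^2} = 2/s^3.
So (s^2 - 2*s - 5)Y = 2/s^3 + (3).
Isolate Y and clear denominators.

Y(s) = (3*s^3 + 2)/(s^5 - 2*s^4 - 5*s^3)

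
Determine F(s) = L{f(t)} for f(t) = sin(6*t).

F(s) = 6/(s^2 + 36)

L{sin(6t)} = 6/(s^2 + 36).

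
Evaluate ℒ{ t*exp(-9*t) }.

L{e^(-9t)} = 1/(s + 9).
Then apply L{t·g(t)} = -d/ds[G(s)] with G(s) = 1/(s + 9):
differentiating 1 time and applying the sign gives (s + 9)^(-2).

(s + 9)^(-2)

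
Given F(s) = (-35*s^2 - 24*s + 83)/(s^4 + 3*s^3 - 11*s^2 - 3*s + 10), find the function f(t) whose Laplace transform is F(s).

f(t) = -5*exp(2*t) - 2*exp(t) + 3*exp(-t) + 4*exp(-5*t)

Factor the denominator: s^4 + 3*s^3 - 11*s^2 - 3*s + 10 = (s - 2)*(s - 1)*(s + 1)*(s + 5).
Partial fraction decomposition gives [3/(s + 1)] + [-2/(s - 1)] + [4/(s + 5)] + [-5/(s - 2)].
Invert each term: 3/(s + 1) ↔ 3e^(-t); -2/(s - 1) ↔ -2e^(t); 4/(s + 5) ↔ 4e^(-5t); -5/(s - 2) ↔ -5e^(2t).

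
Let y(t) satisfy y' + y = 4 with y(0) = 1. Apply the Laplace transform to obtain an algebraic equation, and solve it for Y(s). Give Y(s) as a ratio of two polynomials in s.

Laplace-transform each side.
With L{y'} = sY - y(0) = sY - 1: the LHS transforms to (s + 1)Y - (1).
The right side is L{4} = 4/s.
So (s + 1)Y = 4/s + (1).
Divide through and combine into a single rational function.

Y(s) = (s + 4)/(s^2 + s)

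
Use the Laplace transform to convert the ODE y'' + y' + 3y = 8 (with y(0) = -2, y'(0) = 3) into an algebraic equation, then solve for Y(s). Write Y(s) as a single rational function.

Y(s) = (-2*s^2 + s + 8)/(s^3 + s^2 + 3*s)

Laplace-transform each side.
With L{y''} = s^2 Y - s·y(0) - y'(0) and L{y'} = sY - y(0), with y(0) = -2, y'(0) = 3: the LHS transforms to (s^2 + s + 3)Y - (-2*s + 1).
The right side is L{8} = 8/s.
So (s^2 + s + 3)Y = 8/s + (-2*s + 1).
Isolate Y and clear denominators.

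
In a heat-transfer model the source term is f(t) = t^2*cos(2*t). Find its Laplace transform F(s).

L{cos(2t)} = s/(s^2 + 4).
Then apply L{t^2·g(t)} = (-1)^2 d^2/ds^2[G(s)] with G(s) = s/(s^2 + 4):
differentiating 2 times and applying the sign gives 2*s*(s^2 - 12)/(s^2 + 4)^3.

F(s) = 2*s*(s^2 - 12)/(s^2 + 4)^3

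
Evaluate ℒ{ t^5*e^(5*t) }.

120/(s - 5)^6

L{t^5} = 5!/s^6 = 120/s^6.
By the first shifting theorem, multiplying by e^(5t) replaces s with s - 5.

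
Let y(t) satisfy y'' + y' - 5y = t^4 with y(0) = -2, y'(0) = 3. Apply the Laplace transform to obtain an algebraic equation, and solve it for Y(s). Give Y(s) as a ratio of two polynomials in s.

Y(s) = (-2*s^6 + s^5 + 24)/(s^7 + s^6 - 5*s^5)

Take the Laplace transform of both sides.
Using L{y''} = s^2 Y - s·y(0) - y'(0) and L{y'} = sY - y(0), with y(0) = -2, y'(0) = 3, the left side becomes (s^2 + s - 5)Y - (-2*s + 1).
The right side is L{t^4} = 24/s^5.
So (s^2 + s - 5)Y = 24/s^5 + (-2*s + 1).
Isolate Y and clear denominators.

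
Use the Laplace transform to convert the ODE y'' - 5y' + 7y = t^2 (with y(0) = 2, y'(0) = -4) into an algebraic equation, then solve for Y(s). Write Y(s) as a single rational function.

Laplace-transform each side.
With L{y''} = s^2 Y - s·y(0) - y'(0) and L{y'} = sY - y(0), with y(0) = 2, y'(0) = -4: the LHS transforms to (s^2 - 5*s + 7)Y - (2*s - 14).
The right side is L{t^2} = 2/s^3.
So (s^2 - 5*s + 7)Y = 2/s^3 + (2*s - 14).
Solve for Y(s) and write it as one ratio of polynomials.

Y(s) = (2*s^4 - 14*s^3 + 2)/(s^5 - 5*s^4 + 7*s^3)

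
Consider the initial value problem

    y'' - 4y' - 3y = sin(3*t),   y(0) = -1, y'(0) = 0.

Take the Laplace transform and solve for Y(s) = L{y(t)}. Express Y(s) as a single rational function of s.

Apply the Laplace transform to the equation.
The derivative rules (L{y''} = s^2 Y - s·y(0) - y'(0) and L{y'} = sY - y(0), with y(0) = -1, y'(0) = 0) turn the left side into (s^2 - 4*s - 3)Y - (-s + 4).
The right side is L{sin(3*t)} = 3/(s^2 + 9).
So (s^2 - 4*s - 3)Y = 3/(s^2 + 9) + (-s + 4).
Solve for Y(s) and write it as one ratio of polynomials.

Y(s) = (-s^3 + 4*s^2 - 9*s + 39)/(s^4 - 4*s^3 + 6*s^2 - 36*s - 27)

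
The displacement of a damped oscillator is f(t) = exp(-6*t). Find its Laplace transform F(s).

L{1} = 1/s.
By the first shifting theorem, multiplying by e^(-6t) replaces s with s + 6.

F(s) = 1/(s + 6)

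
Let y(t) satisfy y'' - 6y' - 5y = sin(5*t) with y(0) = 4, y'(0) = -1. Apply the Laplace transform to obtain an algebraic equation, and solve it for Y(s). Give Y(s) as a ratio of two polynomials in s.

Y(s) = (4*s^3 - 25*s^2 + 100*s - 620)/(s^4 - 6*s^3 + 20*s^2 - 150*s - 125)

Apply the Laplace transform to the equation.
The derivative rules (L{y''} = s^2 Y - s·y(0) - y'(0) and L{y'} = sY - y(0), with y(0) = 4, y'(0) = -1) turn the left side into (s^2 - 6*s - 5)Y - (4*s - 25).
The right side is L{sin(5*t)} = 5/(s^2 + 25).
So (s^2 - 6*s - 5)Y = 5/(s^2 + 25) + (4*s - 25).
Solve for Y(s) and write it as one ratio of polynomials.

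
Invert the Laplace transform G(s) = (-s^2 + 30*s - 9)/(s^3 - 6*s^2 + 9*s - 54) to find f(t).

Factor the denominator: s^3 - 6*s^2 + 9*s - 54 = (s - 6)*(s^2 + 9).
Partial fraction decomposition gives [3/(s - 6)] + [-4*s/(s^2 + 9)] + [6/(s^2 + 9)].
Invert each term: 3/(s - 6) ↔ 3e^(6t); -4·s/(s^2 + 9) ↔ -4cos(3t); 2·3/(s^2 + 9) ↔ 2sin(3t).

f(t) = 3*exp(6*t) + 2*sin(3*t) - 4*cos(3*t)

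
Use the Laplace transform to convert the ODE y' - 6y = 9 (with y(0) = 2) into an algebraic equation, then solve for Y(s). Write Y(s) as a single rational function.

Laplace-transform each side.
The derivative rules (L{y'} = sY - y(0) = sY - 2) turn the left side into (s - 6)Y - (2).
The right side is L{9} = 9/s.
So (s - 6)Y = 9/s + (2).
Solve for Y(s) and write it as one ratio of polynomials.

Y(s) = (2*s + 9)/(s^2 - 6*s)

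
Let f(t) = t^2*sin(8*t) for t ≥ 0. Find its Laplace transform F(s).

L{sin(8t)} = 8/(s^2 + 64).
Then apply L{t^2·g(t)} = (-1)^2 d^2/ds^2[G(s)] with G(s) = 8/(s^2 + 64):
differentiating 2 times and applying the sign gives 16*(3*s^2 - 64)/(s^2 + 64)^3.

F(s) = 16*(3*s^2 - 64)/(s^2 + 64)^3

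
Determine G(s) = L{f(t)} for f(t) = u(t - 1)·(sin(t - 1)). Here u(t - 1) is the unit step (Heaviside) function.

G(s) = exp(-s)/(s^2 + 1)

By the second shifting theorem, L{u(t - c)·g(t - c)} = e^(-cs)·H(s) with c = 1 and H(s) = L{g(t)}.
L{sin(t)} = 1/(s^2 + 1).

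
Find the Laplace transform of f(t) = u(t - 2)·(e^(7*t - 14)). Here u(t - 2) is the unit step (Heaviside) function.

exp(-2*s)/(s - 7)

By the second shifting theorem, L{u(t - c)·g(t - c)} = e^(-cs)·G(s) with c = 2 and G(s) = L{g(t)}.
L{e^(7t)} = 1/(s - 7).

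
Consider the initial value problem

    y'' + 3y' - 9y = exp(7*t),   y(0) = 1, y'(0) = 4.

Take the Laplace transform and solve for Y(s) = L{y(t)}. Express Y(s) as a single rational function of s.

Laplace-transform each side.
The derivative rules (L{y''} = s^2 Y - s·y(0) - y'(0) and L{y'} = sY - y(0), with y(0) = 1, y'(0) = 4) turn the left side into (s^2 + 3*s - 9)Y - (s + 7).
The right side is L{exp(7*t)} = 1/(s - 7).
So (s^2 + 3*s - 9)Y = 1/(s - 7) + (s + 7).
Divide through and combine into a single rational function.

Y(s) = (s^2 - 48)/(s^3 - 4*s^2 - 30*s + 63)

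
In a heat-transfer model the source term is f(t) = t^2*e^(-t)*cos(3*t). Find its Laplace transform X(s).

L{cos(3t)} = s/(s^2 + 9).
Multiplying by e^(-t) shifts s → s + 1, so L{e^(-t)*cos(3*t)} = (s + 1)/((s + 1)^2 + 9).
Then apply L{t^2·g(t)} = (-1)^2 d^2/ds^2[G(s)] with G(s) = (s + 1)/((s + 1)^2 + 9):
differentiating 2 times and applying the sign gives 2*(s + 1)*(s^2 + 2*s - 26)/(s^2 + 2*s + 10)^3.

X(s) = 2*(s + 1)*(s^2 + 2*s - 26)/(s^2 + 2*s + 10)^3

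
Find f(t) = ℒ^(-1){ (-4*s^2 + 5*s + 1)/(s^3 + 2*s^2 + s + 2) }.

Factor the denominator: s^3 + 2*s^2 + s + 2 = (s + 2)*(s^2 + 1).
Partial fraction decomposition gives [-5/(s + 2)] + [s/(s^2 + 1)] + [3/(s^2 + 1)].
Invert each term: -5/(s + 2) ↔ -5e^(-2t); 1·s/(s^2 + 1) ↔ cos(t); 3·1/(s^2 + 1) ↔ 3sin(t).

f(t) = 3*sin(t) + cos(t) - 5*exp(-2*t)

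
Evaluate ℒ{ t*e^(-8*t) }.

L{t} = 1!/s^2 = 1/s^2.
By the first shifting theorem, multiplying by e^(-8t) replaces s with s + 8.

(s + 8)^(-2)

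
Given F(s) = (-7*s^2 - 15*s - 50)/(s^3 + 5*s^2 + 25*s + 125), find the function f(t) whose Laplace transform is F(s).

Factor the denominator: s^3 + 5*s^2 + 25*s + 125 = (s + 5)*(s^2 + 25).
Partial fraction decomposition gives [-3/(s + 5)] + [-4*s/(s^2 + 25)] + [5/(s^2 + 25)].
Invert each term: -3/(s + 5) ↔ -3e^(-5t); -4·s/(s^2 + 25) ↔ -4cos(5t); 1·5/(s^2 + 25) ↔ sin(5t).

f(t) = sin(5*t) - 4*cos(5*t) - 3*exp(-5*t)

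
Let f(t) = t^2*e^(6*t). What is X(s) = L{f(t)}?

L{e^(6t)} = 1/(s - 6).
Then apply L{t^2·g(t)} = (-1)^2 d^2/ds^2[G(s)] with G(s) = 1/(s - 6):
differentiating 2 times and applying the sign gives 2/(s - 6)^3.

X(s) = 2/(s - 6)^3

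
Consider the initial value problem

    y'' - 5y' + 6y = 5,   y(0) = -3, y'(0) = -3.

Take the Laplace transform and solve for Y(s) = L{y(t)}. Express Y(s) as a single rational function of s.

Y(s) = (-3*s^2 + 12*s + 5)/(s^3 - 5*s^2 + 6*s)

Apply the Laplace transform to the equation.
Using L{y''} = s^2 Y - s·y(0) - y'(0) and L{y'} = sY - y(0), with y(0) = -3, y'(0) = -3, the left side becomes (s^2 - 5*s + 6)Y - (-3*s + 12).
The right side is L{5} = 5/s.
So (s^2 - 5*s + 6)Y = 5/s + (-3*s + 12).
Solve for Y(s) and write it as one ratio of polynomials.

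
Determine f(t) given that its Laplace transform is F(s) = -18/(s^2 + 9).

Since L{sin(3t)} = 3/(s^2 + 9), the inverse is sin(3*t), scaled by -6.

f(t) = -6*sin(3*t)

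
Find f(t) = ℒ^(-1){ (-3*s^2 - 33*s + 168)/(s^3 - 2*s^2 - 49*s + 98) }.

f(t) = -3*exp(7*t) - 2*exp(2*t) + 2*exp(-7*t)

Factor the denominator: s^3 - 2*s^2 - 49*s + 98 = (s - 7)*(s - 2)*(s + 7).
Partial fraction decomposition gives [2/(s + 7)] + [-2/(s - 2)] + [-3/(s - 7)].
Invert each term: 2/(s + 7) ↔ 2e^(-7t); -2/(s - 2) ↔ -2e^(2t); -3/(s - 7) ↔ -3e^(7t).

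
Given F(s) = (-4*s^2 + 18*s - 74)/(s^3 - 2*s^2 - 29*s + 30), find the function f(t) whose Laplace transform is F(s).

f(t) = -2*exp(6*t) + 2*exp(t) - 4*exp(-5*t)

Factor the denominator: s^3 - 2*s^2 - 29*s + 30 = (s - 6)*(s - 1)*(s + 5).
Partial fraction decomposition gives [-2/(s - 6)] + [-4/(s + 5)] + [2/(s - 1)].
Invert each term: -2/(s - 6) ↔ -2e^(6t); -4/(s + 5) ↔ -4e^(-5t); 2/(s - 1) ↔ 2e^(t).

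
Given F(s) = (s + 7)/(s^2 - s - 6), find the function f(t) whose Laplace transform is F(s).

Factor the denominator: s^2 - s - 6 = (s - 3)*(s + 2).
Partial fraction decomposition gives [-1/(s + 2)] + [2/(s - 3)].
Invert each term: -1/(s + 2) ↔ -e^(-2t); 2/(s - 3) ↔ 2e^(3t).

f(t) = 2*exp(3*t) - exp(-2*t)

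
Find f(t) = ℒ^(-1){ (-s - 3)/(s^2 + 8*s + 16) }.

f(t) = t*exp(-4*t) - exp(-4*t)

Factor the denominator: s^2 + 8*s + 16 = (s + 4)^2.
Partial fraction decomposition gives [-1/(s + 4)] + [(s + 4)^(-2)].
Invert each term: -1/(s + 4) ↔ -e^(-4t); 1/(s + 4)^2 ↔ t·e^(-4t).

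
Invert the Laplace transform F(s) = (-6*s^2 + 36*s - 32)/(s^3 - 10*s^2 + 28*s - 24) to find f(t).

Factor the denominator: s^3 - 10*s^2 + 28*s - 24 = (s - 6)*(s - 2)^2.
Partial fraction decomposition gives [-4/(s - 2)] + [-4/(s - 2)^2] + [-2/(s - 6)].
Invert each term: -4/(s - 2) ↔ -4e^(2t); -4/(s - 2)^2 ↔ -4t·e^(2t); -2/(s - 6) ↔ -2e^(6t).

f(t) = -4*t*exp(2*t) - 2*exp(6*t) - 4*exp(2*t)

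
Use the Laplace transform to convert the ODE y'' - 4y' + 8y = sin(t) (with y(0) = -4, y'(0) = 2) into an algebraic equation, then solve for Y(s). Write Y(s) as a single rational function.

Y(s) = (-4*s^3 + 18*s^2 - 4*s + 19)/(s^4 - 4*s^3 + 9*s^2 - 4*s + 8)

Apply the Laplace transform to the equation.
The derivative rules (L{y''} = s^2 Y - s·y(0) - y'(0) and L{y'} = sY - y(0), with y(0) = -4, y'(0) = 2) turn the left side into (s^2 - 4*s + 8)Y - (-4*s + 18).
The right side is L{sin(t)} = 1/(s^2 + 1).
So (s^2 - 4*s + 8)Y = 1/(s^2 + 1) + (-4*s + 18).
Solve for Y(s) and write it as one ratio of polynomials.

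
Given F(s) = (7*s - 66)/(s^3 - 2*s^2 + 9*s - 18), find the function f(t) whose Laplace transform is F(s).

Factor the denominator: s^3 - 2*s^2 + 9*s - 18 = (s - 2)*(s^2 + 9).
Partial fraction decomposition gives [-4/(s - 2)] + [4*s/(s^2 + 9)] + [15/(s^2 + 9)].
Invert each term: -4/(s - 2) ↔ -4e^(2t); 4·s/(s^2 + 9) ↔ 4cos(3t); 5·3/(s^2 + 9) ↔ 5sin(3t).

f(t) = -4*exp(2*t) + 5*sin(3*t) + 4*cos(3*t)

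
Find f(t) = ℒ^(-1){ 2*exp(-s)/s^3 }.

The factor e^(-s) signals a time shift by c = 1 (second shifting theorem).
L{t^2} = 2!/s^3 = 2/s^3, so L^-1{2/s^3} = t^2.
Hence the inverse is u(t - 1) times that function evaluated at t - 1.

f(t) = Heaviside(t - 1)*((t - 1)^2)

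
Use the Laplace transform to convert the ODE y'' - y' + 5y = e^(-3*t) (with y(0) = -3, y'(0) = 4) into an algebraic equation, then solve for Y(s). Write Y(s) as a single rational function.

Take the Laplace transform of both sides.
The derivative rules (L{y''} = s^2 Y - s·y(0) - y'(0) and L{y'} = sY - y(0), with y(0) = -3, y'(0) = 4) turn the left side into (s^2 - s + 5)Y - (-3*s + 7).
The right side is L{e^(-3*t)} = 1/(s + 3).
So (s^2 - s + 5)Y = 1/(s + 3) + (-3*s + 7).
Solve for Y(s) and write it as one ratio of polynomials.

Y(s) = (-3*s^2 - 2*s + 22)/(s^3 + 2*s^2 + 2*s + 15)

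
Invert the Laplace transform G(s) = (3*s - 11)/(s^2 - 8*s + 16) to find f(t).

Factor the denominator: s^2 - 8*s + 16 = (s - 4)^2.
Partial fraction decomposition gives [3/(s - 4)] + [(s - 4)^(-2)].
Invert each term: 3/(s - 4) ↔ 3e^(4t); 1/(s - 4)^2 ↔ t·e^(4t).

f(t) = t*exp(4*t) + 3*exp(4*t)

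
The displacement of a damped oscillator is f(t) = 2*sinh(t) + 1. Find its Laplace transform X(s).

X(s) = 2/(s^2 - 1) + 1/s

By linearity of the Laplace transform, transform each term separately.
(2)·[L{sinh(t)} = 1/(s^2 - 1)]; L{1} = 1/s.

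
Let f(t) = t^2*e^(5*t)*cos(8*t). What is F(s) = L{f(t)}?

L{cos(8t)} = s/(s^2 + 64).
Multiplying by e^(5t) shifts s → s - 5, so L{e^(5*t)*cos(8*t)} = (s - 5)/((s - 5)^2 + 64).
Then apply L{t^2·g(t)} = (-1)^2 d^2/ds^2[G(s)] with G(s) = (s - 5)/((s - 5)^2 + 64):
differentiating 2 times and applying the sign gives 2*(s - 5)*(s^2 - 10*s - 167)/(s^2 - 10*s + 89)^3.

F(s) = 2*(s - 5)*(s^2 - 10*s - 167)/(s^2 - 10*s + 89)^3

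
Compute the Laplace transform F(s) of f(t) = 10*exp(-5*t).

L{10} = 10/s.
By the first shifting theorem, multiplying by e^(-5t) replaces s with s + 5.

F(s) = 10/(s + 5)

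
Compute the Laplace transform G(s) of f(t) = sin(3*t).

G(s) = 3/(s^2 + 9)

L{sin(3t)} = 3/(s^2 + 9).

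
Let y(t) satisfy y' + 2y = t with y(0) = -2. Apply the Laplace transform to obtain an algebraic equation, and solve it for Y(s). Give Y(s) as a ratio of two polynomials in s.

Apply the Laplace transform to the equation.
With L{y'} = sY - y(0) = sY - (-2): the LHS transforms to (s + 2)Y - (-2).
The right side is L{t} = s^(-2).
So (s + 2)Y = s^(-2) + (-2).
Solve for Y(s) and write it as one ratio of polynomials.

Y(s) = (-2*s^2 + 1)/(s^3 + 2*s^2)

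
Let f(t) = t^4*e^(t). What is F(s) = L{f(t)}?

F(s) = 24/(s - 1)^5

L{t^4} = 4!/s^5 = 24/s^5.
By the first shifting theorem, multiplying by e^(t) replaces s with s - 1.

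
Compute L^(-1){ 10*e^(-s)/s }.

The factor e^(-s) signals a time shift by c = 1 (second shifting theorem).
L{10} = 10/s, so L^-1{10/s} = 10.
Hence the inverse is u(t - 1) times that function evaluated at t - 1.

Heaviside(t - 1)*(10)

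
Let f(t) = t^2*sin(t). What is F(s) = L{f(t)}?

L{sin(t)} = 1/(s^2 + 1).
Then apply L{t^2·g(t)} = (-1)^2 d^2/ds^2[G(s)] with G(s) = 1/(s^2 + 1):
differentiating 2 times and applying the sign gives 2*(3*s^2 - 1)/(s^2 + 1)^3.

F(s) = 2*(3*s^2 - 1)/(s^2 + 1)^3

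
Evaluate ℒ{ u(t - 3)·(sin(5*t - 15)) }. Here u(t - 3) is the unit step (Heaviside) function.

5*exp(-3*s)/(s^2 + 25)

By the second shifting theorem, L{u(t - c)·g(t - c)} = e^(-cs)·G(s) with c = 3 and G(s) = L{g(t)}.
L{sin(5t)} = 5/(s^2 + 25).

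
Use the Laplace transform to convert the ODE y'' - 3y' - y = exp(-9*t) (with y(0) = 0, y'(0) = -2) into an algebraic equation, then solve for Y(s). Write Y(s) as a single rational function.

Transform both sides with L{·}.
With L{y''} = s^2 Y - s·y(0) - y'(0) and L{y'} = sY - y(0), with y(0) = 0, y'(0) = -2: the LHS transforms to (s^2 - 3*s - 1)Y - (-2).
The right side is L{exp(-9*t)} = 1/(s + 9).
So (s^2 - 3*s - 1)Y = 1/(s + 9) + (-2).
Solve for Y(s) and write it as one ratio of polynomials.

Y(s) = (-2*s - 17)/(s^3 + 6*s^2 - 28*s - 9)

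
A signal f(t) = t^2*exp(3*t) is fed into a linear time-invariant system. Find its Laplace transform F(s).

L{e^(3t)} = 1/(s - 3).
Then apply L{t^2·g(t)} = (-1)^2 d^2/ds^2[G(s)] with G(s) = 1/(s - 3):
differentiating 2 times and applying the sign gives 2/(s - 3)^3.

F(s) = 2/(s - 3)^3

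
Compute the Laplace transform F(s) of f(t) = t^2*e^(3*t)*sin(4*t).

F(s) = 8*(3*s^2 - 18*s + 11)/(s^2 - 6*s + 25)^3

L{sin(4t)} = 4/(s^2 + 16).
Multiplying by e^(3t) shifts s → s - 3, so L{e^(3*t)*sin(4*t)} = 4/((s - 3)^2 + 16).
Then apply L{t^2·g(t)} = (-1)^2 d^2/ds^2[G(s)] with G(s) = 4/((s - 3)^2 + 16):
differentiating 2 times and applying the sign gives 8*(3*s^2 - 18*s + 11)/(s^2 - 6*s + 25)^3.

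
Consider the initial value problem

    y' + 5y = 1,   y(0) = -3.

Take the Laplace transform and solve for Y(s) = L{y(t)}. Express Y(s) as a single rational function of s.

Laplace-transform each side.
Using L{y'} = sY - y(0) = sY - (-3), the left side becomes (s + 5)Y - (-3).
The right side is L{1} = 1/s.
So (s + 5)Y = 1/s + (-3).
Isolate Y and clear denominators.

Y(s) = (-3*s + 1)/(s^2 + 5*s)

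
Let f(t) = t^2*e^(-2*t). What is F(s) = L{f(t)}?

L{e^(-2t)} = 1/(s + 2).
Then apply L{t^2·g(t)} = (-1)^2 d^2/ds^2[G(s)] with G(s) = 1/(s + 2):
differentiating 2 times and applying the sign gives 2/(s + 2)^3.

F(s) = 2/(s + 2)^3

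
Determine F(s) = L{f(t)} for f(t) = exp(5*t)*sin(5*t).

F(s) = 5/((s - 5)^2 + 25)

L{sin(5t)} = 5/(s^2 + 25).
By the first shifting theorem, multiplying by e^(5t) replaces s with s - 5.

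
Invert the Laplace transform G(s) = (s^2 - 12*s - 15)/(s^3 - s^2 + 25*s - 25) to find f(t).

f(t) = -exp(t) - 2*sin(5*t) + 2*cos(5*t)

Factor the denominator: s^3 - s^2 + 25*s - 25 = (s - 1)*(s^2 + 25).
Partial fraction decomposition gives [-1/(s - 1)] + [2*s/(s^2 + 25)] + [-10/(s^2 + 25)].
Invert each term: -1/(s - 1) ↔ -e^(t); 2·s/(s^2 + 25) ↔ 2cos(5t); -2·5/(s^2 + 25) ↔ -2sin(5t).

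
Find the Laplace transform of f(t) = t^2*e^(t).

L{e^(t)} = 1/(s - 1).
Then apply L{t^2·g(t)} = (-1)^2 d^2/ds^2[H(s)] with H(s) = 1/(s - 1):
differentiating 2 times and applying the sign gives 2/(s - 1)^3.

2/(s - 1)^3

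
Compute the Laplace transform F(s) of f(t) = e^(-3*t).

F(s) = 1/(s + 3)

L{e^(-3t)} = 1/(s + 3).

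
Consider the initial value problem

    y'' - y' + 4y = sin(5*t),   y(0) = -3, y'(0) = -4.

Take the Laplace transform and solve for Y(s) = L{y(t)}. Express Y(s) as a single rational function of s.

Y(s) = (-3*s^3 - s^2 - 75*s - 20)/(s^4 - s^3 + 29*s^2 - 25*s + 100)

Take the Laplace transform of both sides.
With L{y''} = s^2 Y - s·y(0) - y'(0) and L{y'} = sY - y(0), with y(0) = -3, y'(0) = -4: the LHS transforms to (s^2 - s + 4)Y - (-3*s - 1).
The right side is L{sin(5*t)} = 5/(s^2 + 25).
So (s^2 - s + 4)Y = 5/(s^2 + 25) + (-3*s - 1).
Solve for Y(s) and write it as one ratio of polynomials.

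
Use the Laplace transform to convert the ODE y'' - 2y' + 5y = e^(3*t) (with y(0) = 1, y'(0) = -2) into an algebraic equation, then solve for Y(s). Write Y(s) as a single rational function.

Y(s) = (s^2 - 7*s + 13)/(s^3 - 5*s^2 + 11*s - 15)

Apply the Laplace transform to the equation.
Using L{y''} = s^2 Y - s·y(0) - y'(0) and L{y'} = sY - y(0), with y(0) = 1, y'(0) = -2, the left side becomes (s^2 - 2*s + 5)Y - (s - 4).
The right side is L{e^(3*t)} = 1/(s - 3).
So (s^2 - 2*s + 5)Y = 1/(s - 3) + (s - 4).
Solve for Y(s) and write it as one ratio of polynomials.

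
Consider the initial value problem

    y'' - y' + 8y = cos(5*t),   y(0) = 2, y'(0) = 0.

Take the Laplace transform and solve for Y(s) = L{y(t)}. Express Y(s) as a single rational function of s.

Apply the Laplace transform to the equation.
Using L{y''} = s^2 Y - s·y(0) - y'(0) and L{y'} = sY - y(0), with y(0) = 2, y'(0) = 0, the left side becomes (s^2 - s + 8)Y - (2*s - 2).
The right side is L{cos(5*t)} = s/(s^2 + 25).
So (s^2 - s + 8)Y = s/(s^2 + 25) + (2*s - 2).
Solve for Y(s) and write it as one ratio of polynomials.

Y(s) = (2*s^3 - 2*s^2 + 51*s - 50)/(s^4 - s^3 + 33*s^2 - 25*s + 200)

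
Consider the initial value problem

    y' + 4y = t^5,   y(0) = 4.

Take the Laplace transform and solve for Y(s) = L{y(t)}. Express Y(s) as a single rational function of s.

Apply the Laplace transform to the equation.
The derivative rules (L{y'} = sY - y(0) = sY - 4) turn the left side into (s + 4)Y - (4).
The right side is L{t^5} = 120/s^6.
So (s + 4)Y = 120/s^6 + (4).
Isolate Y and clear denominators.

Y(s) = (4*s^6 + 120)/(s^7 + 4*s^6)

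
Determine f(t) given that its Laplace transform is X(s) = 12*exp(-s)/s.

f(t) = Heaviside(t - 1)*(12)

The factor e^(-s) signals a time shift by c = 1 (second shifting theorem).
L{12} = 12/s, so L^-1{12/s} = 12.
Hence the inverse is u(t - 1) times that function evaluated at t - 1.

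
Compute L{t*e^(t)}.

L{e^(t)} = 1/(s - 1).
Then apply L{t·g(t)} = -d/ds[G(s)] with G(s) = 1/(s - 1):
differentiating 1 time and applying the sign gives (s - 1)^(-2).

(s - 1)^(-2)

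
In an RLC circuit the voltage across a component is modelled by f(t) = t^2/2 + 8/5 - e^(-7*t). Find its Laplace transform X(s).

X(s) = -1/(s + 7) + 8/(5*s) + s^(-3)

The transform is linear, so treat each term independently.
(1/2)·[L{t^2} = 2!/s^3 = 2/s^3]; (-1)·[L{e^(-7t)} = 1/(s + 7)]; L{8/5} = (8/5)/s.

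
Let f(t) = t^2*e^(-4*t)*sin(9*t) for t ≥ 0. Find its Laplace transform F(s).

L{sin(9t)} = 9/(s^2 + 81).
Multiplying by e^(-4t) shifts s → s + 4, so L{e^(-4*t)*sin(9*t)} = 9/((s + 4)^2 + 81).
Then apply L{t^2·g(t)} = (-1)^2 d^2/ds^2[G(s)] with G(s) = 9/((s + 4)^2 + 81):
differentiating 2 times and applying the sign gives 54*(s^2 + 8*s - 11)/(s^2 + 8*s + 97)^3.

F(s) = 54*(s^2 + 8*s - 11)/(s^2 + 8*s + 97)^3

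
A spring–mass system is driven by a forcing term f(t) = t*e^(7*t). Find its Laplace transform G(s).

L{e^(7t)} = 1/(s - 7).
Then apply L{t·g(t)} = -d/ds[H(s)] with H(s) = 1/(s - 7):
differentiating 1 time and applying the sign gives (s - 7)^(-2).

G(s) = (s - 7)^(-2)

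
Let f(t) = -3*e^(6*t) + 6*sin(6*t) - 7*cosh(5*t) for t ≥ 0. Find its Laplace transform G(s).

G(s) = -7*s/(s^2 - 25) + 36/(s^2 + 36) - 3/(s - 6)

The transform is linear, so treat each term independently.
(-3)·[L{e^(6t)} = 1/(s - 6)]; (-7)·[L{cosh(5t)} = s/(s^2 - 25)]; (6)·[L{sin(6t)} = 6/(s^2 + 36)].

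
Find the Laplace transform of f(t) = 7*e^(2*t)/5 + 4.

7/(5*(s - 2)) + 4/s

By linearity of the Laplace transform, transform each term separately.
L{4} = 4/s; (7/5)·[L{e^(2t)} = 1/(s - 2)].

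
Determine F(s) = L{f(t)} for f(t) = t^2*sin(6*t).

L{sin(6t)} = 6/(s^2 + 36).
Then apply L{t^2·g(t)} = (-1)^2 d^2/ds^2[G(s)] with G(s) = 6/(s^2 + 36):
differentiating 2 times and applying the sign gives 36*(s^2 - 12)/(s^2 + 36)^3.

F(s) = 36*(s^2 - 12)/(s^2 + 36)^3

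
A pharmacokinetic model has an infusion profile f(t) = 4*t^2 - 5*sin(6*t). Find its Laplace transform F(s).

F(s) = -30/(s^2 + 36) + 8/s^3

Apply the Laplace transform termwise.
(-5)·[L{sin(6t)} = 6/(s^2 + 36)]; (4)·[L{t^2} = 2!/s^3 = 2/s^3].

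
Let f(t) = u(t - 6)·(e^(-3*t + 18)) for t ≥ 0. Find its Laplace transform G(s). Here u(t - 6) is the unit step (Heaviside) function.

By the second shifting theorem, L{u(t - c)·g(t - c)} = e^(-cs)·H(s) with c = 6 and H(s) = L{g(t)}.
L{e^(-3t)} = 1/(s + 3).

G(s) = exp(-6*s)/(s + 3)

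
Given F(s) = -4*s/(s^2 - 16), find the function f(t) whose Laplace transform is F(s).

f(t) = -4*cosh(4*t)

Since L{cosh(4t)} = s/(s^2 - 16), the inverse is cosh(4*t), scaled by -4.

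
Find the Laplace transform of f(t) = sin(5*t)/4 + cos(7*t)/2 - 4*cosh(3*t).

The transform is linear, so treat each term independently.
(1/2)·[L{cos(7t)} = s/(s^2 + 49)]; (-4)·[L{cosh(3t)} = s/(s^2 - 9)]; (1/4)·[L{sin(5t)} = 5/(s^2 + 25)].

s/(2*(s^2 + 49)) - 4*s/(s^2 - 9) + 5/(4*(s^2 + 25))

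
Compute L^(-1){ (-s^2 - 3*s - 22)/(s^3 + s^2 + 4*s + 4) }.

Factor the denominator: s^3 + s^2 + 4*s + 4 = (s + 1)*(s^2 + 4).
Partial fraction decomposition gives [-4/(s + 1)] + [3*s/(s^2 + 4)] + [-6/(s^2 + 4)].
Invert each term: -4/(s + 1) ↔ -4e^(-t); 3·s/(s^2 + 4) ↔ 3cos(2t); -3·2/(s^2 + 4) ↔ -3sin(2t).

-3*sin(2*t) + 3*cos(2*t) - 4*exp(-t)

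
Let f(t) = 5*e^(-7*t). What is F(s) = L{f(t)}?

L{5} = 5/s.
By the first shifting theorem, multiplying by e^(-7t) replaces s with s + 7.

F(s) = 5/(s + 7)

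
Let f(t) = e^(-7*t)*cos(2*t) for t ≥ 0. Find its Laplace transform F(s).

F(s) = (s + 7)/((s + 7)^2 + 4)

L{cos(2t)} = s/(s^2 + 4).
By the first shifting theorem, multiplying by e^(-7t) replaces s with s + 7.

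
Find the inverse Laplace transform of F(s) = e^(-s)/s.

Heaviside(t - 1)

The factor e^(-s) signals a time shift by c = 1 (second shifting theorem).
L{1} = 1/s, so L^-1{1/s} = 1.
Hence the inverse is u(t - 1) times that function evaluated at t - 1.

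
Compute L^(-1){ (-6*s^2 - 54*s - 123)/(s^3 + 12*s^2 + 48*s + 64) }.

Factor the denominator: s^3 + 12*s^2 + 48*s + 64 = (s + 4)^3.
Partial fraction decomposition gives [-6/(s + 4)] + [-6/(s + 4)^2] + [-3/(s + 4)^3].
Invert each term: -6/(s + 4) ↔ -6e^(-4t); -6/(s + 4)^2 ↔ -6t·e^(-4t); -3/(s + 4)^3 ↔ (-3/2)t^2·e^(-4t).

-3*t^2*exp(-4*t)/2 - 6*t*exp(-4*t) - 6*exp(-4*t)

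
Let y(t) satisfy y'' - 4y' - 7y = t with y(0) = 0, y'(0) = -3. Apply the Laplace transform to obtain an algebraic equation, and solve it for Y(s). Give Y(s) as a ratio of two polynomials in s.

Transform both sides with L{·}.
Using L{y''} = s^2 Y - s·y(0) - y'(0) and L{y'} = sY - y(0), with y(0) = 0, y'(0) = -3, the left side becomes (s^2 - 4*s - 7)Y - (-3).
The right side is L{t} = s^(-2).
So (s^2 - 4*s - 7)Y = s^(-2) + (-3).
Solve for Y(s) and write it as one ratio of polynomials.

Y(s) = (-3*s^2 + 1)/(s^4 - 4*s^3 - 7*s^2)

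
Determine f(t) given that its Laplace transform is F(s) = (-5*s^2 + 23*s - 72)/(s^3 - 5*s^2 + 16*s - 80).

f(t) = -2*exp(5*t) + 2*sin(4*t) - 3*cos(4*t)

Factor the denominator: s^3 - 5*s^2 + 16*s - 80 = (s - 5)*(s^2 + 16).
Partial fraction decomposition gives [-2/(s - 5)] + [-3*s/(s^2 + 16)] + [8/(s^2 + 16)].
Invert each term: -2/(s - 5) ↔ -2e^(5t); -3·s/(s^2 + 16) ↔ -3cos(4t); 2·4/(s^2 + 16) ↔ 2sin(4t).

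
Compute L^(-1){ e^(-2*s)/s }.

The factor e^(-2s) signals a time shift by c = 2 (second shifting theorem).
L{1} = 1/s, so L^-1{1/s} = 1.
Hence the inverse is u(t - 2) times that function evaluated at t - 2.

Heaviside(t - 2)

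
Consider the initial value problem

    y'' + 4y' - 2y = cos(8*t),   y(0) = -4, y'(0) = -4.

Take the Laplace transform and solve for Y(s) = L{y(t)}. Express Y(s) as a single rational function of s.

Y(s) = (-4*s^3 - 20*s^2 - 255*s - 1280)/(s^4 + 4*s^3 + 62*s^2 + 256*s - 128)

Transform both sides with L{·}.
With L{y''} = s^2 Y - s·y(0) - y'(0) and L{y'} = sY - y(0), with y(0) = -4, y'(0) = -4: the LHS transforms to (s^2 + 4*s - 2)Y - (-4*s - 20).
The right side is L{cos(8*t)} = s/(s^2 + 64).
So (s^2 + 4*s - 2)Y = s/(s^2 + 64) + (-4*s - 20).
Solve for Y(s) and write it as one ratio of polynomials.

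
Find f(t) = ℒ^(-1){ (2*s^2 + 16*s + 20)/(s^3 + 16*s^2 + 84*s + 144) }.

f(t) = 2*t*exp(-6*t) - 3*exp(-4*t) + 5*exp(-6*t)

Factor the denominator: s^3 + 16*s^2 + 84*s + 144 = (s + 4)*(s + 6)^2.
Partial fraction decomposition gives [5/(s + 6)] + [2/(s + 6)^2] + [-3/(s + 4)].
Invert each term: 5/(s + 6) ↔ 5e^(-6t); 2/(s + 6)^2 ↔ 2t·e^(-6t); -3/(s + 4) ↔ -3e^(-4t).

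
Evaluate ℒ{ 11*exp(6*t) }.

11/(s - 6)

L{11} = 11/s.
By the first shifting theorem, multiplying by e^(6t) replaces s with s - 6.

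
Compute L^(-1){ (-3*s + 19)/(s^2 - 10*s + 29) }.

2*exp(5*t)*sin(2*t) - 3*exp(5*t)*cos(2*t)

Complete the square in the denominator: s^2 - 10*s + 29 = (s - 5)^2 + 2^2.
Split the numerator to match: -3*s + 19 = -3·(s - 5) + 2·2.
Invert each term: -3·(s - 5)/((s - 5)^2 + 4) ↔ -3e^(5t)cos(2t); 2·2/((s - 5)^2 + 4) ↔ 2e^(5t)sin(2t).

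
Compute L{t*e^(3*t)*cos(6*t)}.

(s - 9)*(s + 3)/(s^2 - 6*s + 45)^2

L{cos(6t)} = s/(s^2 + 36).
Multiplying by e^(3t) shifts s → s - 3, so L{e^(3*t)*cos(6*t)} = (s - 3)/((s - 3)^2 + 36).
Then apply L{t·g(t)} = -d/ds[H(s)] with H(s) = (s - 3)/((s - 3)^2 + 36):
differentiating 1 time and applying the sign gives (s - 9)*(s + 3)/(s^2 - 6*s + 45)^2.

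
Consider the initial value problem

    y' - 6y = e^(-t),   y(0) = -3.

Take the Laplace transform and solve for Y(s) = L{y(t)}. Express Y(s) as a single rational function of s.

Apply the Laplace transform to the equation.
Using L{y'} = sY - y(0) = sY - (-3), the left side becomes (s - 6)Y - (-3).
The right side is L{e^(-t)} = 1/(s + 1).
So (s - 6)Y = 1/(s + 1) + (-3).
Isolate Y and clear denominators.

Y(s) = (-3*s - 2)/(s^2 - 5*s - 6)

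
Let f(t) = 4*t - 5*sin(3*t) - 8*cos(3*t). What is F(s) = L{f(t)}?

F(s) = -8*s/(s^2 + 9) - 15/(s^2 + 9) + 4/s^2

The transform is linear, so treat each term independently.
(-5)·[L{sin(3t)} = 3/(s^2 + 9)]; (-8)·[L{cos(3t)} = s/(s^2 + 9)]; (4)·[L{t} = 1!/s^2 = 1/s^2].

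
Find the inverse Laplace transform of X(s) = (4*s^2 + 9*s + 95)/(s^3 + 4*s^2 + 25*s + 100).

Factor the denominator: s^3 + 4*s^2 + 25*s + 100 = (s + 4)*(s^2 + 25).
Partial fraction decomposition gives [3/(s + 4)] + [s/(s^2 + 25)] + [5/(s^2 + 25)].
Invert each term: 3/(s + 4) ↔ 3e^(-4t); 1·s/(s^2 + 25) ↔ cos(5t); 1·5/(s^2 + 25) ↔ sin(5t).

sin(5*t) + cos(5*t) + 3*exp(-4*t)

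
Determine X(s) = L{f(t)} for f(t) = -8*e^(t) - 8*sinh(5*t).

X(s) = -40/(s^2 - 25) - 8/(s - 1)

By linearity of the Laplace transform, transform each term separately.
(-8)·[L{e^(t)} = 1/(s - 1)]; (-8)·[L{sinh(5t)} = 5/(s^2 - 25)].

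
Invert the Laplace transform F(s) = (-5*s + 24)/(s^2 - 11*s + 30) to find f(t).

f(t) = -6*exp(6*t) + exp(5*t)

Factor the denominator: s^2 - 11*s + 30 = (s - 6)*(s - 5).
Partial fraction decomposition gives [-6/(s - 6)] + [1/(s - 5)].
Invert each term: -6/(s - 6) ↔ -6e^(6t); 1/(s - 5) ↔ e^(5t).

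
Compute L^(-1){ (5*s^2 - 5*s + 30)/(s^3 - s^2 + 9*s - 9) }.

3*exp(t) - sin(3*t) + 2*cos(3*t)

Factor the denominator: s^3 - s^2 + 9*s - 9 = (s - 1)*(s^2 + 9).
Partial fraction decomposition gives [3/(s - 1)] + [2*s/(s^2 + 9)] + [-3/(s^2 + 9)].
Invert each term: 3/(s - 1) ↔ 3e^(t); 2·s/(s^2 + 9) ↔ 2cos(3t); -1·3/(s^2 + 9) ↔ -sin(3t).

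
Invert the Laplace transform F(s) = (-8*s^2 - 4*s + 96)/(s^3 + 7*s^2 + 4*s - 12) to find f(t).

Factor the denominator: s^3 + 7*s^2 + 4*s - 12 = (s - 1)*(s + 2)*(s + 6).
Partial fraction decomposition gives [4/(s - 1)] + [-6/(s + 2)] + [-6/(s + 6)].
Invert each term: 4/(s - 1) ↔ 4e^(t); -6/(s + 2) ↔ -6e^(-2t); -6/(s + 6) ↔ -6e^(-6t).

f(t) = 4*exp(t) - 6*exp(-2*t) - 6*exp(-6*t)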